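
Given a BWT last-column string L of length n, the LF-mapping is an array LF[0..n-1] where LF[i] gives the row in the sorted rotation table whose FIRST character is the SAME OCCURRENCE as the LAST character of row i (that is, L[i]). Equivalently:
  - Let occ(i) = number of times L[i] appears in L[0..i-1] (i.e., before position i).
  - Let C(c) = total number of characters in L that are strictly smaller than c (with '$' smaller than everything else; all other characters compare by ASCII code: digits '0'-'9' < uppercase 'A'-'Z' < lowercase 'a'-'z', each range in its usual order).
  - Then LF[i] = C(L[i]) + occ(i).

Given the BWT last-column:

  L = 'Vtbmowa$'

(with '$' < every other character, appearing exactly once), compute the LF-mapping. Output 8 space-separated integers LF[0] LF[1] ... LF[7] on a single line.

Answer: 1 6 3 4 5 7 2 0

Derivation:
Char counts: '$':1, 'V':1, 'a':1, 'b':1, 'm':1, 'o':1, 't':1, 'w':1
C (first-col start): C('$')=0, C('V')=1, C('a')=2, C('b')=3, C('m')=4, C('o')=5, C('t')=6, C('w')=7
L[0]='V': occ=0, LF[0]=C('V')+0=1+0=1
L[1]='t': occ=0, LF[1]=C('t')+0=6+0=6
L[2]='b': occ=0, LF[2]=C('b')+0=3+0=3
L[3]='m': occ=0, LF[3]=C('m')+0=4+0=4
L[4]='o': occ=0, LF[4]=C('o')+0=5+0=5
L[5]='w': occ=0, LF[5]=C('w')+0=7+0=7
L[6]='a': occ=0, LF[6]=C('a')+0=2+0=2
L[7]='$': occ=0, LF[7]=C('$')+0=0+0=0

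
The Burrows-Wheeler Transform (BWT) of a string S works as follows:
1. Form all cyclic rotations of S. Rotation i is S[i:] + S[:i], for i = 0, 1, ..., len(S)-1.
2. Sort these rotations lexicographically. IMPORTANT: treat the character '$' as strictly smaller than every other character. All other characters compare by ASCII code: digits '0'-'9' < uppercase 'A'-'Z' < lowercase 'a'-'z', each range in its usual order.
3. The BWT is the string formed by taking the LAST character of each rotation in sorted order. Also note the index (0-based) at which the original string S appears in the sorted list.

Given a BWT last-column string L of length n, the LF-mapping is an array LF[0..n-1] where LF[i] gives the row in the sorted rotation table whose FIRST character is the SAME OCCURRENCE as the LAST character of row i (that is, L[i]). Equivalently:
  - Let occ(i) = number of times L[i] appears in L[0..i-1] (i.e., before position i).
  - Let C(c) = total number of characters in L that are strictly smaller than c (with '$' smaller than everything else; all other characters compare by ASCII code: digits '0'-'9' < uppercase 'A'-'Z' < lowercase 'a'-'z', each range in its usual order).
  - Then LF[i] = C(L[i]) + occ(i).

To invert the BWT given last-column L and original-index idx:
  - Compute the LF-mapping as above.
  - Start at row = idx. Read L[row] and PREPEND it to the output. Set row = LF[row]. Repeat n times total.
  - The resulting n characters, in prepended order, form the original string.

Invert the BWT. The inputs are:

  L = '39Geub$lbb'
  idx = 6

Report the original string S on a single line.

LF mapping: 1 2 3 7 9 4 0 8 5 6
Walk LF starting at row 6, prepending L[row]:
  step 1: row=6, L[6]='$', prepend. Next row=LF[6]=0
  step 2: row=0, L[0]='3', prepend. Next row=LF[0]=1
  step 3: row=1, L[1]='9', prepend. Next row=LF[1]=2
  step 4: row=2, L[2]='G', prepend. Next row=LF[2]=3
  step 5: row=3, L[3]='e', prepend. Next row=LF[3]=7
  step 6: row=7, L[7]='l', prepend. Next row=LF[7]=8
  step 7: row=8, L[8]='b', prepend. Next row=LF[8]=5
  step 8: row=5, L[5]='b', prepend. Next row=LF[5]=4
  step 9: row=4, L[4]='u', prepend. Next row=LF[4]=9
  step 10: row=9, L[9]='b', prepend. Next row=LF[9]=6
Reversed output: bubbleG93$

Answer: bubbleG93$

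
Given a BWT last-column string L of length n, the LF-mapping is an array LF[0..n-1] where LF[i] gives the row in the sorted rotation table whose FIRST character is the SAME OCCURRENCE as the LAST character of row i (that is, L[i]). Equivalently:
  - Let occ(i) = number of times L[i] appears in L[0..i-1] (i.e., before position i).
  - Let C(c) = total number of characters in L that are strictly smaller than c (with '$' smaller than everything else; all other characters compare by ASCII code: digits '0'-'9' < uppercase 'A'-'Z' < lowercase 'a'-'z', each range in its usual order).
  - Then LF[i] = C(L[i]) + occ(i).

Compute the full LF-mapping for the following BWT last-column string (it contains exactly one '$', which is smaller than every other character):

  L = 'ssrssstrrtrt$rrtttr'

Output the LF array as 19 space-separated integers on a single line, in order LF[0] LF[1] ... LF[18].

Answer: 8 9 1 10 11 12 13 2 3 14 4 15 0 5 6 16 17 18 7

Derivation:
Char counts: '$':1, 'r':7, 's':5, 't':6
C (first-col start): C('$')=0, C('r')=1, C('s')=8, C('t')=13
L[0]='s': occ=0, LF[0]=C('s')+0=8+0=8
L[1]='s': occ=1, LF[1]=C('s')+1=8+1=9
L[2]='r': occ=0, LF[2]=C('r')+0=1+0=1
L[3]='s': occ=2, LF[3]=C('s')+2=8+2=10
L[4]='s': occ=3, LF[4]=C('s')+3=8+3=11
L[5]='s': occ=4, LF[5]=C('s')+4=8+4=12
L[6]='t': occ=0, LF[6]=C('t')+0=13+0=13
L[7]='r': occ=1, LF[7]=C('r')+1=1+1=2
L[8]='r': occ=2, LF[8]=C('r')+2=1+2=3
L[9]='t': occ=1, LF[9]=C('t')+1=13+1=14
L[10]='r': occ=3, LF[10]=C('r')+3=1+3=4
L[11]='t': occ=2, LF[11]=C('t')+2=13+2=15
L[12]='$': occ=0, LF[12]=C('$')+0=0+0=0
L[13]='r': occ=4, LF[13]=C('r')+4=1+4=5
L[14]='r': occ=5, LF[14]=C('r')+5=1+5=6
L[15]='t': occ=3, LF[15]=C('t')+3=13+3=16
L[16]='t': occ=4, LF[16]=C('t')+4=13+4=17
L[17]='t': occ=5, LF[17]=C('t')+5=13+5=18
L[18]='r': occ=6, LF[18]=C('r')+6=1+6=7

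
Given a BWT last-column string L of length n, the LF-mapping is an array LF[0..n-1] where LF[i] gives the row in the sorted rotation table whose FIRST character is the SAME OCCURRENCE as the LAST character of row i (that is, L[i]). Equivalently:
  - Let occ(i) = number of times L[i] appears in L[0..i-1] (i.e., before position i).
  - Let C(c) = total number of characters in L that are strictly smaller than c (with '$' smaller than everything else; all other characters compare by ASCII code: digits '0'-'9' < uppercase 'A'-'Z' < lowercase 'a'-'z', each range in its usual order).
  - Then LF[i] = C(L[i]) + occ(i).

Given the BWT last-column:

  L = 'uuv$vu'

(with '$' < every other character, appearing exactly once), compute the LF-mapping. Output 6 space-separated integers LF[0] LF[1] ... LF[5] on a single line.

Answer: 1 2 4 0 5 3

Derivation:
Char counts: '$':1, 'u':3, 'v':2
C (first-col start): C('$')=0, C('u')=1, C('v')=4
L[0]='u': occ=0, LF[0]=C('u')+0=1+0=1
L[1]='u': occ=1, LF[1]=C('u')+1=1+1=2
L[2]='v': occ=0, LF[2]=C('v')+0=4+0=4
L[3]='$': occ=0, LF[3]=C('$')+0=0+0=0
L[4]='v': occ=1, LF[4]=C('v')+1=4+1=5
L[5]='u': occ=2, LF[5]=C('u')+2=1+2=3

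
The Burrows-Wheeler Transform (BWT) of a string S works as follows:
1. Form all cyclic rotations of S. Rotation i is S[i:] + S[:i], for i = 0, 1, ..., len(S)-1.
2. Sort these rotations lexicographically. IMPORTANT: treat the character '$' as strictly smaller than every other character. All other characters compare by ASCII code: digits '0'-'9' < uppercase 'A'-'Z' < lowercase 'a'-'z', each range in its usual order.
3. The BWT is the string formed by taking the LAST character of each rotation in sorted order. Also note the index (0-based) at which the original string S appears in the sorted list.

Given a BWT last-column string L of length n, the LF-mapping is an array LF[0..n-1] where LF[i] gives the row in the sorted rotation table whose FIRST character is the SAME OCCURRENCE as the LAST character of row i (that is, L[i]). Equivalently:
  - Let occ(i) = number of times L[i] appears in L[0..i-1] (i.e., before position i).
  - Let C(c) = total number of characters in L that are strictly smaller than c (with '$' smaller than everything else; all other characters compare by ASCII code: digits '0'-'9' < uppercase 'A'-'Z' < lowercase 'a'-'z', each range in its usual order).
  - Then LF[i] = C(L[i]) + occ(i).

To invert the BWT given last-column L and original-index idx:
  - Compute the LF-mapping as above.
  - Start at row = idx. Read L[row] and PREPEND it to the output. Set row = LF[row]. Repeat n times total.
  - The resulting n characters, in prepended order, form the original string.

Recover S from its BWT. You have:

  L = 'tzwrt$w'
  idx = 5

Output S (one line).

LF mapping: 2 6 4 1 3 0 5
Walk LF starting at row 5, prepending L[row]:
  step 1: row=5, L[5]='$', prepend. Next row=LF[5]=0
  step 2: row=0, L[0]='t', prepend. Next row=LF[0]=2
  step 3: row=2, L[2]='w', prepend. Next row=LF[2]=4
  step 4: row=4, L[4]='t', prepend. Next row=LF[4]=3
  step 5: row=3, L[3]='r', prepend. Next row=LF[3]=1
  step 6: row=1, L[1]='z', prepend. Next row=LF[1]=6
  step 7: row=6, L[6]='w', prepend. Next row=LF[6]=5
Reversed output: wzrtwt$

Answer: wzrtwt$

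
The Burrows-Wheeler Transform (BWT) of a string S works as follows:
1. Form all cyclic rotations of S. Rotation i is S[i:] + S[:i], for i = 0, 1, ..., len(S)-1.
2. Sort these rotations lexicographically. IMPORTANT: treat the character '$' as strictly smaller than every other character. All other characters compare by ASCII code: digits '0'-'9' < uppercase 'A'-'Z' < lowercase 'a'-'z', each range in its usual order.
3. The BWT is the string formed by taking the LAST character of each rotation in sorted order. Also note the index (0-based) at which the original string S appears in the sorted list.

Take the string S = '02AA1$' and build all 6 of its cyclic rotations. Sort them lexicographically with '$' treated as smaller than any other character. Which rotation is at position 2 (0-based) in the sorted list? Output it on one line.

All 6 rotations (rotation i = S[i:]+S[:i]):
  rot[0] = 02AA1$
  rot[1] = 2AA1$0
  rot[2] = AA1$02
  rot[3] = A1$02A
  rot[4] = 1$02AA
  rot[5] = $02AA1
Sorted (with $ < everything):
  sorted[0] = $02AA1
  sorted[1] = 02AA1$
  sorted[2] = 1$02AA
  sorted[3] = 2AA1$0
  sorted[4] = A1$02A
  sorted[5] = AA1$02
sorted[2] = 1$02AA

Answer: 1$02AA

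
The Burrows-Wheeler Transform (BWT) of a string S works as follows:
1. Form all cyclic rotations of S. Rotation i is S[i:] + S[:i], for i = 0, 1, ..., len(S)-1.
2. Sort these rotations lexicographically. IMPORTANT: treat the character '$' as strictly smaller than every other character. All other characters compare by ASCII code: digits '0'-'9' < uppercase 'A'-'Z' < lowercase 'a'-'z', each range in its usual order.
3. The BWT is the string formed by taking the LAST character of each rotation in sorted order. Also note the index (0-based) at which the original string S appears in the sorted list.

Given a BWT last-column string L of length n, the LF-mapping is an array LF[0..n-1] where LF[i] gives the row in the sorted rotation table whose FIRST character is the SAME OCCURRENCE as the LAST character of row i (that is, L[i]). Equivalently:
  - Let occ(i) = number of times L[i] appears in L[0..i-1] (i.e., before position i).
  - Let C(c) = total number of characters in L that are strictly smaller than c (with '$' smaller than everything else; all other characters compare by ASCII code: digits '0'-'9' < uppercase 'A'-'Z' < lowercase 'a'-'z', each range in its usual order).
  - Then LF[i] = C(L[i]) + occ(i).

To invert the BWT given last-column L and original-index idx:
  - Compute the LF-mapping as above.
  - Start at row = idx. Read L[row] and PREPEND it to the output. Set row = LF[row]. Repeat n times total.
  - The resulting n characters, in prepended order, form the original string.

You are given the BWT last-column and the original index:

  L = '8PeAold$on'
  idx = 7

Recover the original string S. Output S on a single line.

Answer: noodleAP8$

Derivation:
LF mapping: 1 3 5 2 8 6 4 0 9 7
Walk LF starting at row 7, prepending L[row]:
  step 1: row=7, L[7]='$', prepend. Next row=LF[7]=0
  step 2: row=0, L[0]='8', prepend. Next row=LF[0]=1
  step 3: row=1, L[1]='P', prepend. Next row=LF[1]=3
  step 4: row=3, L[3]='A', prepend. Next row=LF[3]=2
  step 5: row=2, L[2]='e', prepend. Next row=LF[2]=5
  step 6: row=5, L[5]='l', prepend. Next row=LF[5]=6
  step 7: row=6, L[6]='d', prepend. Next row=LF[6]=4
  step 8: row=4, L[4]='o', prepend. Next row=LF[4]=8
  step 9: row=8, L[8]='o', prepend. Next row=LF[8]=9
  step 10: row=9, L[9]='n', prepend. Next row=LF[9]=7
Reversed output: noodleAP8$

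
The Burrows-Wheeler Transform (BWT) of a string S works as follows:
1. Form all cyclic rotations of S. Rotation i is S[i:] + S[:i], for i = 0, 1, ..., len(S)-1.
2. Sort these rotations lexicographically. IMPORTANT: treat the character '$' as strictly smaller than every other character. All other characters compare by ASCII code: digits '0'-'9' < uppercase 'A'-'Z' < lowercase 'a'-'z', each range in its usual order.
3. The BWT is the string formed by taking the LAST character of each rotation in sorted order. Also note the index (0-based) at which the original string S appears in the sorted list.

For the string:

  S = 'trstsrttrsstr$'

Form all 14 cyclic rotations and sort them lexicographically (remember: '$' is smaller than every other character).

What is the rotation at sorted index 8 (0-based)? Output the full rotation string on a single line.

Answer: stsrttrsstr$tr

Derivation:
All 14 rotations (rotation i = S[i:]+S[:i]):
  rot[0] = trstsrttrsstr$
  rot[1] = rstsrttrsstr$t
  rot[2] = stsrttrsstr$tr
  rot[3] = tsrttrsstr$trs
  rot[4] = srttrsstr$trst
  rot[5] = rttrsstr$trsts
  rot[6] = ttrsstr$trstsr
  rot[7] = trsstr$trstsrt
  rot[8] = rsstr$trstsrtt
  rot[9] = sstr$trstsrttr
  rot[10] = str$trstsrttrs
  rot[11] = tr$trstsrttrss
  rot[12] = r$trstsrttrsst
  rot[13] = $trstsrttrsstr
Sorted (with $ < everything):
  sorted[0] = $trstsrttrsstr
  sorted[1] = r$trstsrttrsst
  sorted[2] = rsstr$trstsrtt
  sorted[3] = rstsrttrsstr$t
  sorted[4] = rttrsstr$trsts
  sorted[5] = srttrsstr$trst
  sorted[6] = sstr$trstsrttr
  sorted[7] = str$trstsrttrs
  sorted[8] = stsrttrsstr$tr
  sorted[9] = tr$trstsrttrss
  sorted[10] = trsstr$trstsrt
  sorted[11] = trstsrttrsstr$
  sorted[12] = tsrttrsstr$trs
  sorted[13] = ttrsstr$trstsr
sorted[8] = stsrttrsstr$tr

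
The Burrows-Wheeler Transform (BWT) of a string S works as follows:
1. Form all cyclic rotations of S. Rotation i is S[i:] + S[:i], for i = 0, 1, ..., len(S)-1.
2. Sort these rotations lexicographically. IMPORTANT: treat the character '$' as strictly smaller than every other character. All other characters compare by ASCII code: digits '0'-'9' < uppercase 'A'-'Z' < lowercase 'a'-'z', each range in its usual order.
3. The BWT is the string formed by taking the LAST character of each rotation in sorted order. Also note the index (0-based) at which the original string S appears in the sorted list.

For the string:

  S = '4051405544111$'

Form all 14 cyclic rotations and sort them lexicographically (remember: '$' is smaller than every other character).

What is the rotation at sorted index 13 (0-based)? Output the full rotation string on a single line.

All 14 rotations (rotation i = S[i:]+S[:i]):
  rot[0] = 4051405544111$
  rot[1] = 051405544111$4
  rot[2] = 51405544111$40
  rot[3] = 1405544111$405
  rot[4] = 405544111$4051
  rot[5] = 05544111$40514
  rot[6] = 5544111$405140
  rot[7] = 544111$4051405
  rot[8] = 44111$40514055
  rot[9] = 4111$405140554
  rot[10] = 111$4051405544
  rot[11] = 11$40514055441
  rot[12] = 1$405140554411
  rot[13] = $4051405544111
Sorted (with $ < everything):
  sorted[0] = $4051405544111
  sorted[1] = 051405544111$4
  sorted[2] = 05544111$40514
  sorted[3] = 1$405140554411
  sorted[4] = 11$40514055441
  sorted[5] = 111$4051405544
  sorted[6] = 1405544111$405
  sorted[7] = 4051405544111$
  sorted[8] = 405544111$4051
  sorted[9] = 4111$405140554
  sorted[10] = 44111$40514055
  sorted[11] = 51405544111$40
  sorted[12] = 544111$4051405
  sorted[13] = 5544111$405140
sorted[13] = 5544111$405140

Answer: 5544111$405140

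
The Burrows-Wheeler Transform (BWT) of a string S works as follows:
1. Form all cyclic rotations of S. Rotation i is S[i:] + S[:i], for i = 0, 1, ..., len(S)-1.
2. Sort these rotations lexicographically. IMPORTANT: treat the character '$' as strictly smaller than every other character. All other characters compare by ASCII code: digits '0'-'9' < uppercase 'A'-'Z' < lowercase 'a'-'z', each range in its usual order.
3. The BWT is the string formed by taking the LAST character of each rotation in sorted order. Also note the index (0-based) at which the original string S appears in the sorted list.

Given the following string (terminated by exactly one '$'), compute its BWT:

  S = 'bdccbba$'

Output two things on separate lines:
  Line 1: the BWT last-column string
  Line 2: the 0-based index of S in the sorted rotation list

All 8 rotations (rotation i = S[i:]+S[:i]):
  rot[0] = bdccbba$
  rot[1] = dccbba$b
  rot[2] = ccbba$bd
  rot[3] = cbba$bdc
  rot[4] = bba$bdcc
  rot[5] = ba$bdccb
  rot[6] = a$bdccbb
  rot[7] = $bdccbba
Sorted (with $ < everything):
  sorted[0] = $bdccbba  (last char: 'a')
  sorted[1] = a$bdccbb  (last char: 'b')
  sorted[2] = ba$bdccb  (last char: 'b')
  sorted[3] = bba$bdcc  (last char: 'c')
  sorted[4] = bdccbba$  (last char: '$')
  sorted[5] = cbba$bdc  (last char: 'c')
  sorted[6] = ccbba$bd  (last char: 'd')
  sorted[7] = dccbba$b  (last char: 'b')
Last column: abbc$cdb
Original string S is at sorted index 4

Answer: abbc$cdb
4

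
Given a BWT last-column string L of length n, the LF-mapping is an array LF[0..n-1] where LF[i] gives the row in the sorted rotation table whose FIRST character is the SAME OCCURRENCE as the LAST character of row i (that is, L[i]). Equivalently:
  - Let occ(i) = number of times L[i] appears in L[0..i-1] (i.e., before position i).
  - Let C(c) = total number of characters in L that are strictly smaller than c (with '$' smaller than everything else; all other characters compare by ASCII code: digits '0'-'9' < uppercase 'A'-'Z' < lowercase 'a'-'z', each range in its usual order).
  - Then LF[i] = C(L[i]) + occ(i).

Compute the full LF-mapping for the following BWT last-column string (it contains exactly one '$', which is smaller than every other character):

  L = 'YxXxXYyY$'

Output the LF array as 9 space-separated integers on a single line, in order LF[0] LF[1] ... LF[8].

Char counts: '$':1, 'X':2, 'Y':3, 'x':2, 'y':1
C (first-col start): C('$')=0, C('X')=1, C('Y')=3, C('x')=6, C('y')=8
L[0]='Y': occ=0, LF[0]=C('Y')+0=3+0=3
L[1]='x': occ=0, LF[1]=C('x')+0=6+0=6
L[2]='X': occ=0, LF[2]=C('X')+0=1+0=1
L[3]='x': occ=1, LF[3]=C('x')+1=6+1=7
L[4]='X': occ=1, LF[4]=C('X')+1=1+1=2
L[5]='Y': occ=1, LF[5]=C('Y')+1=3+1=4
L[6]='y': occ=0, LF[6]=C('y')+0=8+0=8
L[7]='Y': occ=2, LF[7]=C('Y')+2=3+2=5
L[8]='$': occ=0, LF[8]=C('$')+0=0+0=0

Answer: 3 6 1 7 2 4 8 5 0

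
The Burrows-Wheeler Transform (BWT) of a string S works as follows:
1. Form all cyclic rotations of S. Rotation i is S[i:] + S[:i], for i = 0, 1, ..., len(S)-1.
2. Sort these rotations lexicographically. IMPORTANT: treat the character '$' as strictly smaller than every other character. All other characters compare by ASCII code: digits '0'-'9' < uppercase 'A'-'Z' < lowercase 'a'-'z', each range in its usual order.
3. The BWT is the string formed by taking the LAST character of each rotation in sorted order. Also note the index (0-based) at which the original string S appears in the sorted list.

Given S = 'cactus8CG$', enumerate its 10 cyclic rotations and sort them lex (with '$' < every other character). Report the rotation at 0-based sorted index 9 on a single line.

Answer: us8CG$cact

Derivation:
All 10 rotations (rotation i = S[i:]+S[:i]):
  rot[0] = cactus8CG$
  rot[1] = actus8CG$c
  rot[2] = ctus8CG$ca
  rot[3] = tus8CG$cac
  rot[4] = us8CG$cact
  rot[5] = s8CG$cactu
  rot[6] = 8CG$cactus
  rot[7] = CG$cactus8
  rot[8] = G$cactus8C
  rot[9] = $cactus8CG
Sorted (with $ < everything):
  sorted[0] = $cactus8CG
  sorted[1] = 8CG$cactus
  sorted[2] = CG$cactus8
  sorted[3] = G$cactus8C
  sorted[4] = actus8CG$c
  sorted[5] = cactus8CG$
  sorted[6] = ctus8CG$ca
  sorted[7] = s8CG$cactu
  sorted[8] = tus8CG$cac
  sorted[9] = us8CG$cact
sorted[9] = us8CG$cact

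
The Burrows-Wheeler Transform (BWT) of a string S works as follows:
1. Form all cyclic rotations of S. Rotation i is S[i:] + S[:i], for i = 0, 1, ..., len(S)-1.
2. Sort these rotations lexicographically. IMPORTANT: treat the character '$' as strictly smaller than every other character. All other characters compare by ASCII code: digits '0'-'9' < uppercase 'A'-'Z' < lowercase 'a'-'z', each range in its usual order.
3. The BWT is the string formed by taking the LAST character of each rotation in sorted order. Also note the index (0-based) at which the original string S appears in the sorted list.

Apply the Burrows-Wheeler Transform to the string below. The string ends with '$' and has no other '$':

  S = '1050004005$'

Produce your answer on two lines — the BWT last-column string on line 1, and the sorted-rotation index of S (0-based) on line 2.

Answer: 5504001$000
7

Derivation:
All 11 rotations (rotation i = S[i:]+S[:i]):
  rot[0] = 1050004005$
  rot[1] = 050004005$1
  rot[2] = 50004005$10
  rot[3] = 0004005$105
  rot[4] = 004005$1050
  rot[5] = 04005$10500
  rot[6] = 4005$105000
  rot[7] = 005$1050004
  rot[8] = 05$10500040
  rot[9] = 5$105000400
  rot[10] = $1050004005
Sorted (with $ < everything):
  sorted[0] = $1050004005  (last char: '5')
  sorted[1] = 0004005$105  (last char: '5')
  sorted[2] = 004005$1050  (last char: '0')
  sorted[3] = 005$1050004  (last char: '4')
  sorted[4] = 04005$10500  (last char: '0')
  sorted[5] = 05$10500040  (last char: '0')
  sorted[6] = 050004005$1  (last char: '1')
  sorted[7] = 1050004005$  (last char: '$')
  sorted[8] = 4005$105000  (last char: '0')
  sorted[9] = 5$105000400  (last char: '0')
  sorted[10] = 50004005$10  (last char: '0')
Last column: 5504001$000
Original string S is at sorted index 7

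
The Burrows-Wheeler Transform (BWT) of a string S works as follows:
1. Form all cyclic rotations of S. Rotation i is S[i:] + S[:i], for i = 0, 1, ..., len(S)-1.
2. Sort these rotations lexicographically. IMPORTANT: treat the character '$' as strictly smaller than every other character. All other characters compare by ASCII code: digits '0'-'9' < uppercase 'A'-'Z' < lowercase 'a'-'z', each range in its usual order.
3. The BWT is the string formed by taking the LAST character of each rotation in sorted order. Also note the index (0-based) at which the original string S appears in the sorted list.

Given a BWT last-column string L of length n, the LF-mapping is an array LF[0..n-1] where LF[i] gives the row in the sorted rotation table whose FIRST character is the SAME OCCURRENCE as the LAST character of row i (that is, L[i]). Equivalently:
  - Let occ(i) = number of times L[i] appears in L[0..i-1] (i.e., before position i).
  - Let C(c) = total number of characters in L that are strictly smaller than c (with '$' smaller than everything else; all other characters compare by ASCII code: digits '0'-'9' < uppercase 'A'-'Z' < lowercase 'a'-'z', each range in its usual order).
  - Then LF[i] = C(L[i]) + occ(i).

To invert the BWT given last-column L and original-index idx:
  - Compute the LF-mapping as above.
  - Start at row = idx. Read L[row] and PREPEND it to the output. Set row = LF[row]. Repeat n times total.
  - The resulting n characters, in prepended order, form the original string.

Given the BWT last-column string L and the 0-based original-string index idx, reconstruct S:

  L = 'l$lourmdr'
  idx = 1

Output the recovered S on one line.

LF mapping: 2 0 3 5 8 6 4 1 7
Walk LF starting at row 1, prepending L[row]:
  step 1: row=1, L[1]='$', prepend. Next row=LF[1]=0
  step 2: row=0, L[0]='l', prepend. Next row=LF[0]=2
  step 3: row=2, L[2]='l', prepend. Next row=LF[2]=3
  step 4: row=3, L[3]='o', prepend. Next row=LF[3]=5
  step 5: row=5, L[5]='r', prepend. Next row=LF[5]=6
  step 6: row=6, L[6]='m', prepend. Next row=LF[6]=4
  step 7: row=4, L[4]='u', prepend. Next row=LF[4]=8
  step 8: row=8, L[8]='r', prepend. Next row=LF[8]=7
  step 9: row=7, L[7]='d', prepend. Next row=LF[7]=1
Reversed output: drumroll$

Answer: drumroll$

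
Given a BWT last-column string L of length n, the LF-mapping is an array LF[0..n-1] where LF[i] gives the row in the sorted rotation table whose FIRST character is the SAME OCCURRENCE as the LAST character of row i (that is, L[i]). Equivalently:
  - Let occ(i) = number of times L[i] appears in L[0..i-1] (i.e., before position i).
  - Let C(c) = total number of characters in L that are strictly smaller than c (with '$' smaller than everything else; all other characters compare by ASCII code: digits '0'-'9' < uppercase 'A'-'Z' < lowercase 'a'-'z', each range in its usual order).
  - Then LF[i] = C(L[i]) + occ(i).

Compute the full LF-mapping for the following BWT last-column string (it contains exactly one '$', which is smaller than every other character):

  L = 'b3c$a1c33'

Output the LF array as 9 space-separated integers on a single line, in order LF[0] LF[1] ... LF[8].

Answer: 6 2 7 0 5 1 8 3 4

Derivation:
Char counts: '$':1, '1':1, '3':3, 'a':1, 'b':1, 'c':2
C (first-col start): C('$')=0, C('1')=1, C('3')=2, C('a')=5, C('b')=6, C('c')=7
L[0]='b': occ=0, LF[0]=C('b')+0=6+0=6
L[1]='3': occ=0, LF[1]=C('3')+0=2+0=2
L[2]='c': occ=0, LF[2]=C('c')+0=7+0=7
L[3]='$': occ=0, LF[3]=C('$')+0=0+0=0
L[4]='a': occ=0, LF[4]=C('a')+0=5+0=5
L[5]='1': occ=0, LF[5]=C('1')+0=1+0=1
L[6]='c': occ=1, LF[6]=C('c')+1=7+1=8
L[7]='3': occ=1, LF[7]=C('3')+1=2+1=3
L[8]='3': occ=2, LF[8]=C('3')+2=2+2=4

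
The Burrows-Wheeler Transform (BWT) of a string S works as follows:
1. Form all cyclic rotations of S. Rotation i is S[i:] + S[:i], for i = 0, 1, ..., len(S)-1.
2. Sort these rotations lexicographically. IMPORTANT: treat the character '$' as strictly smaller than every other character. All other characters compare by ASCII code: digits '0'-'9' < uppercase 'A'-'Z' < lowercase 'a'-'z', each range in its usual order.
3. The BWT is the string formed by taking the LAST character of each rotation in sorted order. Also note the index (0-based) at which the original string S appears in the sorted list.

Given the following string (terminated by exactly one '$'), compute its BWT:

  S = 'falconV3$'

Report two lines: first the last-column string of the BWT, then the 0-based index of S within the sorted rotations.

Answer: 3Vnfl$aoc
5

Derivation:
All 9 rotations (rotation i = S[i:]+S[:i]):
  rot[0] = falconV3$
  rot[1] = alconV3$f
  rot[2] = lconV3$fa
  rot[3] = conV3$fal
  rot[4] = onV3$falc
  rot[5] = nV3$falco
  rot[6] = V3$falcon
  rot[7] = 3$falconV
  rot[8] = $falconV3
Sorted (with $ < everything):
  sorted[0] = $falconV3  (last char: '3')
  sorted[1] = 3$falconV  (last char: 'V')
  sorted[2] = V3$falcon  (last char: 'n')
  sorted[3] = alconV3$f  (last char: 'f')
  sorted[4] = conV3$fal  (last char: 'l')
  sorted[5] = falconV3$  (last char: '$')
  sorted[6] = lconV3$fa  (last char: 'a')
  sorted[7] = nV3$falco  (last char: 'o')
  sorted[8] = onV3$falc  (last char: 'c')
Last column: 3Vnfl$aoc
Original string S is at sorted index 5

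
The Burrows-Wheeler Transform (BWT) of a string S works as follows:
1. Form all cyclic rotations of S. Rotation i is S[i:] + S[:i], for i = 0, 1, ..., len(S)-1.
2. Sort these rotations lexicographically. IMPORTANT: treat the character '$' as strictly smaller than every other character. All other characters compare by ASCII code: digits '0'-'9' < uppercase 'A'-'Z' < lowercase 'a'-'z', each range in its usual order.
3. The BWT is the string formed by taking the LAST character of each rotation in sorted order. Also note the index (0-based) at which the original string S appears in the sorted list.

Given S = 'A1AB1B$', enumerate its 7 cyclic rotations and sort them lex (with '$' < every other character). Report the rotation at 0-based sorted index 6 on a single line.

All 7 rotations (rotation i = S[i:]+S[:i]):
  rot[0] = A1AB1B$
  rot[1] = 1AB1B$A
  rot[2] = AB1B$A1
  rot[3] = B1B$A1A
  rot[4] = 1B$A1AB
  rot[5] = B$A1AB1
  rot[6] = $A1AB1B
Sorted (with $ < everything):
  sorted[0] = $A1AB1B
  sorted[1] = 1AB1B$A
  sorted[2] = 1B$A1AB
  sorted[3] = A1AB1B$
  sorted[4] = AB1B$A1
  sorted[5] = B$A1AB1
  sorted[6] = B1B$A1A
sorted[6] = B1B$A1A

Answer: B1B$A1A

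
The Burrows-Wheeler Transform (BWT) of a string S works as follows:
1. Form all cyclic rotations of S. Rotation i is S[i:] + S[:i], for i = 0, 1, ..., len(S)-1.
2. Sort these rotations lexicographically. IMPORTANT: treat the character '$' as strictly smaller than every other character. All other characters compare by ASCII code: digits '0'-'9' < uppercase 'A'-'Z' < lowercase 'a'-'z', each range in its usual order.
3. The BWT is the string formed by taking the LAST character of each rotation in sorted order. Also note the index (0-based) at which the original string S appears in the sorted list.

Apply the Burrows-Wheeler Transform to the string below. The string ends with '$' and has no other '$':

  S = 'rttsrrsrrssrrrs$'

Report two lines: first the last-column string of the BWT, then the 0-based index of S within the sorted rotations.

Answer: ssrssrrr$rstrrtr
8

Derivation:
All 16 rotations (rotation i = S[i:]+S[:i]):
  rot[0] = rttsrrsrrssrrrs$
  rot[1] = ttsrrsrrssrrrs$r
  rot[2] = tsrrsrrssrrrs$rt
  rot[3] = srrsrrssrrrs$rtt
  rot[4] = rrsrrssrrrs$rtts
  rot[5] = rsrrssrrrs$rttsr
  rot[6] = srrssrrrs$rttsrr
  rot[7] = rrssrrrs$rttsrrs
  rot[8] = rssrrrs$rttsrrsr
  rot[9] = ssrrrs$rttsrrsrr
  rot[10] = srrrs$rttsrrsrrs
  rot[11] = rrrs$rttsrrsrrss
  rot[12] = rrs$rttsrrsrrssr
  rot[13] = rs$rttsrrsrrssrr
  rot[14] = s$rttsrrsrrssrrr
  rot[15] = $rttsrrsrrssrrrs
Sorted (with $ < everything):
  sorted[0] = $rttsrrsrrssrrrs  (last char: 's')
  sorted[1] = rrrs$rttsrrsrrss  (last char: 's')
  sorted[2] = rrs$rttsrrsrrssr  (last char: 'r')
  sorted[3] = rrsrrssrrrs$rtts  (last char: 's')
  sorted[4] = rrssrrrs$rttsrrs  (last char: 's')
  sorted[5] = rs$rttsrrsrrssrr  (last char: 'r')
  sorted[6] = rsrrssrrrs$rttsr  (last char: 'r')
  sorted[7] = rssrrrs$rttsrrsr  (last char: 'r')
  sorted[8] = rttsrrsrrssrrrs$  (last char: '$')
  sorted[9] = s$rttsrrsrrssrrr  (last char: 'r')
  sorted[10] = srrrs$rttsrrsrrs  (last char: 's')
  sorted[11] = srrsrrssrrrs$rtt  (last char: 't')
  sorted[12] = srrssrrrs$rttsrr  (last char: 'r')
  sorted[13] = ssrrrs$rttsrrsrr  (last char: 'r')
  sorted[14] = tsrrsrrssrrrs$rt  (last char: 't')
  sorted[15] = ttsrrsrrssrrrs$r  (last char: 'r')
Last column: ssrssrrr$rstrrtr
Original string S is at sorted index 8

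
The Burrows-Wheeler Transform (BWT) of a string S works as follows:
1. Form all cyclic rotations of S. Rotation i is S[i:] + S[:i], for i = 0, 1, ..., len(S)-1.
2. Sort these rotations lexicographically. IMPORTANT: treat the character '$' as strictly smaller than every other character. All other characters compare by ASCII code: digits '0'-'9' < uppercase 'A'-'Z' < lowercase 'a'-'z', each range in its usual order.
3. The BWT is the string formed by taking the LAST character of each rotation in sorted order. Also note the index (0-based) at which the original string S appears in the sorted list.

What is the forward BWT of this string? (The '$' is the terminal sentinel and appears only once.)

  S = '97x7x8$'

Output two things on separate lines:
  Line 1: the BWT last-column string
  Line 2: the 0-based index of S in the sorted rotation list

All 7 rotations (rotation i = S[i:]+S[:i]):
  rot[0] = 97x7x8$
  rot[1] = 7x7x8$9
  rot[2] = x7x8$97
  rot[3] = 7x8$97x
  rot[4] = x8$97x7
  rot[5] = 8$97x7x
  rot[6] = $97x7x8
Sorted (with $ < everything):
  sorted[0] = $97x7x8  (last char: '8')
  sorted[1] = 7x7x8$9  (last char: '9')
  sorted[2] = 7x8$97x  (last char: 'x')
  sorted[3] = 8$97x7x  (last char: 'x')
  sorted[4] = 97x7x8$  (last char: '$')
  sorted[5] = x7x8$97  (last char: '7')
  sorted[6] = x8$97x7  (last char: '7')
Last column: 89xx$77
Original string S is at sorted index 4

Answer: 89xx$77
4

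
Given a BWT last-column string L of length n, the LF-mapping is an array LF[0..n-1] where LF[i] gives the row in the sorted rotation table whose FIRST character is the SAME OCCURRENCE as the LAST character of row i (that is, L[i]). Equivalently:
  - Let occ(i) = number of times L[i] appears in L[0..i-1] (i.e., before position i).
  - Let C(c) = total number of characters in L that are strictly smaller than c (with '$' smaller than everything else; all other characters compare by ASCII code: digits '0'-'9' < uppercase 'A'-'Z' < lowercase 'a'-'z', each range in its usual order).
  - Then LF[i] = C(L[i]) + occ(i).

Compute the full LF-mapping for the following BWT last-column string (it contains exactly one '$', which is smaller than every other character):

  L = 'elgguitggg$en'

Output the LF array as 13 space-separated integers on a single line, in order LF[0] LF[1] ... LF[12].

Char counts: '$':1, 'e':2, 'g':5, 'i':1, 'l':1, 'n':1, 't':1, 'u':1
C (first-col start): C('$')=0, C('e')=1, C('g')=3, C('i')=8, C('l')=9, C('n')=10, C('t')=11, C('u')=12
L[0]='e': occ=0, LF[0]=C('e')+0=1+0=1
L[1]='l': occ=0, LF[1]=C('l')+0=9+0=9
L[2]='g': occ=0, LF[2]=C('g')+0=3+0=3
L[3]='g': occ=1, LF[3]=C('g')+1=3+1=4
L[4]='u': occ=0, LF[4]=C('u')+0=12+0=12
L[5]='i': occ=0, LF[5]=C('i')+0=8+0=8
L[6]='t': occ=0, LF[6]=C('t')+0=11+0=11
L[7]='g': occ=2, LF[7]=C('g')+2=3+2=5
L[8]='g': occ=3, LF[8]=C('g')+3=3+3=6
L[9]='g': occ=4, LF[9]=C('g')+4=3+4=7
L[10]='$': occ=0, LF[10]=C('$')+0=0+0=0
L[11]='e': occ=1, LF[11]=C('e')+1=1+1=2
L[12]='n': occ=0, LF[12]=C('n')+0=10+0=10

Answer: 1 9 3 4 12 8 11 5 6 7 0 2 10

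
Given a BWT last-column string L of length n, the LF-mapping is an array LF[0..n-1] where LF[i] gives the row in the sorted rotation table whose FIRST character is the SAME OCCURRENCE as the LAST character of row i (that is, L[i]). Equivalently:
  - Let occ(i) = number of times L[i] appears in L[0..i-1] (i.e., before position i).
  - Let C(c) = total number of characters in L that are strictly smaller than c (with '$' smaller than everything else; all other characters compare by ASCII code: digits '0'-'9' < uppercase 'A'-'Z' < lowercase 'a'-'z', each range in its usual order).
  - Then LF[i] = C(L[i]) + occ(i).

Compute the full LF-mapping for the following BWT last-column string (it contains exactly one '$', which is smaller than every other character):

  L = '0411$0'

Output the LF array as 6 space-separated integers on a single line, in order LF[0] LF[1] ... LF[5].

Answer: 1 5 3 4 0 2

Derivation:
Char counts: '$':1, '0':2, '1':2, '4':1
C (first-col start): C('$')=0, C('0')=1, C('1')=3, C('4')=5
L[0]='0': occ=0, LF[0]=C('0')+0=1+0=1
L[1]='4': occ=0, LF[1]=C('4')+0=5+0=5
L[2]='1': occ=0, LF[2]=C('1')+0=3+0=3
L[3]='1': occ=1, LF[3]=C('1')+1=3+1=4
L[4]='$': occ=0, LF[4]=C('$')+0=0+0=0
L[5]='0': occ=1, LF[5]=C('0')+1=1+1=2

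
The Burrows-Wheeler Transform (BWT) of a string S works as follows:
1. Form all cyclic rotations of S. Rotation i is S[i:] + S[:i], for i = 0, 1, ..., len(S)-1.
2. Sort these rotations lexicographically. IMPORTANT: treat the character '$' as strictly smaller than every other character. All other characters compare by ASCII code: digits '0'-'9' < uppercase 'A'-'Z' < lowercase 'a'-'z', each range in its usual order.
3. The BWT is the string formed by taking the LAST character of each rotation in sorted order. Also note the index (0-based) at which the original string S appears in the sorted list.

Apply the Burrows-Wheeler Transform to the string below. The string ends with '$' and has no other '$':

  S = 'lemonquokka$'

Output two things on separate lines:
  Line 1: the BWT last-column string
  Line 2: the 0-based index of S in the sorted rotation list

Answer: aklko$eoumnq
5

Derivation:
All 12 rotations (rotation i = S[i:]+S[:i]):
  rot[0] = lemonquokka$
  rot[1] = emonquokka$l
  rot[2] = monquokka$le
  rot[3] = onquokka$lem
  rot[4] = nquokka$lemo
  rot[5] = quokka$lemon
  rot[6] = uokka$lemonq
  rot[7] = okka$lemonqu
  rot[8] = kka$lemonquo
  rot[9] = ka$lemonquok
  rot[10] = a$lemonquokk
  rot[11] = $lemonquokka
Sorted (with $ < everything):
  sorted[0] = $lemonquokka  (last char: 'a')
  sorted[1] = a$lemonquokk  (last char: 'k')
  sorted[2] = emonquokka$l  (last char: 'l')
  sorted[3] = ka$lemonquok  (last char: 'k')
  sorted[4] = kka$lemonquo  (last char: 'o')
  sorted[5] = lemonquokka$  (last char: '$')
  sorted[6] = monquokka$le  (last char: 'e')
  sorted[7] = nquokka$lemo  (last char: 'o')
  sorted[8] = okka$lemonqu  (last char: 'u')
  sorted[9] = onquokka$lem  (last char: 'm')
  sorted[10] = quokka$lemon  (last char: 'n')
  sorted[11] = uokka$lemonq  (last char: 'q')
Last column: aklko$eoumnq
Original string S is at sorted index 5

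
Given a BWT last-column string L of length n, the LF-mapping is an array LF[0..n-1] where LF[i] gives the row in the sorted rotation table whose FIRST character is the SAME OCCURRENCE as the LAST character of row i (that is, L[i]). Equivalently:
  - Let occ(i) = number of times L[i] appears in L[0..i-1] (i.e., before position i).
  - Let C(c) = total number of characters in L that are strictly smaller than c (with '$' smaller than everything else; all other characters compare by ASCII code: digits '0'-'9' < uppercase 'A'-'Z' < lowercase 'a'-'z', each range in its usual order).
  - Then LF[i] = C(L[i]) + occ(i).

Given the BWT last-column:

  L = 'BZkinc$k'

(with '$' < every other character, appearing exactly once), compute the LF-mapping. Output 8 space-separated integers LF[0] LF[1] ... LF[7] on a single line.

Char counts: '$':1, 'B':1, 'Z':1, 'c':1, 'i':1, 'k':2, 'n':1
C (first-col start): C('$')=0, C('B')=1, C('Z')=2, C('c')=3, C('i')=4, C('k')=5, C('n')=7
L[0]='B': occ=0, LF[0]=C('B')+0=1+0=1
L[1]='Z': occ=0, LF[1]=C('Z')+0=2+0=2
L[2]='k': occ=0, LF[2]=C('k')+0=5+0=5
L[3]='i': occ=0, LF[3]=C('i')+0=4+0=4
L[4]='n': occ=0, LF[4]=C('n')+0=7+0=7
L[5]='c': occ=0, LF[5]=C('c')+0=3+0=3
L[6]='$': occ=0, LF[6]=C('$')+0=0+0=0
L[7]='k': occ=1, LF[7]=C('k')+1=5+1=6

Answer: 1 2 5 4 7 3 0 6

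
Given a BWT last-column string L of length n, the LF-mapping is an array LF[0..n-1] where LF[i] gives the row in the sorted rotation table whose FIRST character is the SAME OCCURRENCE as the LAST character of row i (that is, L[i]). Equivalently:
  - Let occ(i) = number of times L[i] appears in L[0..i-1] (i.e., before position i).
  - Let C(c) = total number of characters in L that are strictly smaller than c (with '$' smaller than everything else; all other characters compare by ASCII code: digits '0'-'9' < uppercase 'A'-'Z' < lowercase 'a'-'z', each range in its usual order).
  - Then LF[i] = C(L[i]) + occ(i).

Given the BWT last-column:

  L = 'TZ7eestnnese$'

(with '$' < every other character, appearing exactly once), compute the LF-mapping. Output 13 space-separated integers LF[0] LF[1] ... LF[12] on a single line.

Answer: 2 3 1 4 5 10 12 8 9 6 11 7 0

Derivation:
Char counts: '$':1, '7':1, 'T':1, 'Z':1, 'e':4, 'n':2, 's':2, 't':1
C (first-col start): C('$')=0, C('7')=1, C('T')=2, C('Z')=3, C('e')=4, C('n')=8, C('s')=10, C('t')=12
L[0]='T': occ=0, LF[0]=C('T')+0=2+0=2
L[1]='Z': occ=0, LF[1]=C('Z')+0=3+0=3
L[2]='7': occ=0, LF[2]=C('7')+0=1+0=1
L[3]='e': occ=0, LF[3]=C('e')+0=4+0=4
L[4]='e': occ=1, LF[4]=C('e')+1=4+1=5
L[5]='s': occ=0, LF[5]=C('s')+0=10+0=10
L[6]='t': occ=0, LF[6]=C('t')+0=12+0=12
L[7]='n': occ=0, LF[7]=C('n')+0=8+0=8
L[8]='n': occ=1, LF[8]=C('n')+1=8+1=9
L[9]='e': occ=2, LF[9]=C('e')+2=4+2=6
L[10]='s': occ=1, LF[10]=C('s')+1=10+1=11
L[11]='e': occ=3, LF[11]=C('e')+3=4+3=7
L[12]='$': occ=0, LF[12]=C('$')+0=0+0=0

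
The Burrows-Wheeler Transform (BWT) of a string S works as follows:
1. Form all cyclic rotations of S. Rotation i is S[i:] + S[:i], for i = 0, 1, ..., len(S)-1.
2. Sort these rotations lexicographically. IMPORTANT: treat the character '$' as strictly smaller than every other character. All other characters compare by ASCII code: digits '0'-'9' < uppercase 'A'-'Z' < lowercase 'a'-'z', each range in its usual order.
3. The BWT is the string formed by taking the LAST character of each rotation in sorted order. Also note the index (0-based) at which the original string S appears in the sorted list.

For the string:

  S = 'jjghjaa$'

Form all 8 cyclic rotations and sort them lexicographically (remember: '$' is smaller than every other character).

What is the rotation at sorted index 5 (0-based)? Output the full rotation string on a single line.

All 8 rotations (rotation i = S[i:]+S[:i]):
  rot[0] = jjghjaa$
  rot[1] = jghjaa$j
  rot[2] = ghjaa$jj
  rot[3] = hjaa$jjg
  rot[4] = jaa$jjgh
  rot[5] = aa$jjghj
  rot[6] = a$jjghja
  rot[7] = $jjghjaa
Sorted (with $ < everything):
  sorted[0] = $jjghjaa
  sorted[1] = a$jjghja
  sorted[2] = aa$jjghj
  sorted[3] = ghjaa$jj
  sorted[4] = hjaa$jjg
  sorted[5] = jaa$jjgh
  sorted[6] = jghjaa$j
  sorted[7] = jjghjaa$
sorted[5] = jaa$jjgh

Answer: jaa$jjgh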